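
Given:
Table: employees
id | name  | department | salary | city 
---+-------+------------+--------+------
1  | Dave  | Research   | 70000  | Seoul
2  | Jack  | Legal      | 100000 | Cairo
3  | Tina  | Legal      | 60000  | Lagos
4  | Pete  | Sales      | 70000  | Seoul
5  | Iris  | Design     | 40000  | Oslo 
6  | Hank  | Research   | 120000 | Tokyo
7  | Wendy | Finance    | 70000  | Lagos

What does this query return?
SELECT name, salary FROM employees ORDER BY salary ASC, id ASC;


Sorting by salary ASC, then id ASC for ties

7 rows:
Iris, 40000
Tina, 60000
Dave, 70000
Pete, 70000
Wendy, 70000
Jack, 100000
Hank, 120000


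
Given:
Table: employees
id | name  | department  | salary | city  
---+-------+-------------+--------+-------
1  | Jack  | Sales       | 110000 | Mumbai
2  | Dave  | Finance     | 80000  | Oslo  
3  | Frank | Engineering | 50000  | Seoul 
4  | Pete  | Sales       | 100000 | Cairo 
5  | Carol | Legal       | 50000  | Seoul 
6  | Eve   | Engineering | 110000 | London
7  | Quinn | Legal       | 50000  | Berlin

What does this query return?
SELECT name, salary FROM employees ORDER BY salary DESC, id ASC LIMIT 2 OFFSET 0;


Sort by salary DESC (id ASC tiebreak), then skip 0 and take 2
Rows 1 through 2

2 rows:
Jack, 110000
Eve, 110000


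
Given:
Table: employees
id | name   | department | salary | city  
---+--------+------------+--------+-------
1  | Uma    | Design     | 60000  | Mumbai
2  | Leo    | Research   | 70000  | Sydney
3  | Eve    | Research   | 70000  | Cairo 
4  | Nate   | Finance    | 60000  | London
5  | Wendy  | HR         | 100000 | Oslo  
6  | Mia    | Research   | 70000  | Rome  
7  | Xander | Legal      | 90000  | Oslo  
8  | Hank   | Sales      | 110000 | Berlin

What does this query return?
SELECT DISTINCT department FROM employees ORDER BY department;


All 'department' values (row order): Design, Research, Research, Finance, HR, Research, Legal, Sales
Removing duplicates leaves 6 unique value(s).

6 values:
Design
Finance
HR
Legal
Research
Sales


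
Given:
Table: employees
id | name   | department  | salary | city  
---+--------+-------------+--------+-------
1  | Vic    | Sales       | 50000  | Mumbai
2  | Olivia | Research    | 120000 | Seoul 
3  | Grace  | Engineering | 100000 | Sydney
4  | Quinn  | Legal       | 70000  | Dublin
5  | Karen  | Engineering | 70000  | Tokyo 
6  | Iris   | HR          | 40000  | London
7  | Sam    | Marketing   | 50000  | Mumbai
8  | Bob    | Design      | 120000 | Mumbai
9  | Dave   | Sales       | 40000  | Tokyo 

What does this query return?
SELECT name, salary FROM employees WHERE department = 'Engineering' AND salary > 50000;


Filtering: department = 'Engineering' AND salary > 50000
Matching: 2 rows

2 rows:
Grace, 100000
Karen, 70000


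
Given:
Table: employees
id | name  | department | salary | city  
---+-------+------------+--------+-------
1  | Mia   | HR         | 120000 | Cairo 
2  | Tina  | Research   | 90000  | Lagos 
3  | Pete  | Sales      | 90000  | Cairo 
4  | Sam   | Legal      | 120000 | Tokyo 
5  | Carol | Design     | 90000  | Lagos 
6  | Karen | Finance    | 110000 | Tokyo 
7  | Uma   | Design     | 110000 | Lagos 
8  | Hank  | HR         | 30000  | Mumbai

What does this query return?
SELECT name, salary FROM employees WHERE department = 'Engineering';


Filtering: department = 'Engineering'
Matching rows: 0

Empty result set (0 rows)


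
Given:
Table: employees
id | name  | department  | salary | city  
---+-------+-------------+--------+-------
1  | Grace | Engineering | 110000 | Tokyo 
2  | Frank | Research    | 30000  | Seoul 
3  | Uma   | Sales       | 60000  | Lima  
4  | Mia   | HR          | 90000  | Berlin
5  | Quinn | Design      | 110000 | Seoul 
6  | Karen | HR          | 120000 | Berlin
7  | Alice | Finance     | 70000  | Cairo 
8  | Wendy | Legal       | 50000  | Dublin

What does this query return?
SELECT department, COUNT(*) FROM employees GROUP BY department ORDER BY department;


Assigning each row to its department group:
  Grace -> Engineering
  Frank -> Research
  Uma -> Sales
  Mia -> HR
  Quinn -> Design
  Karen -> HR
  Alice -> Finance
  Wendy -> Legal


7 groups:
Design, 1
Engineering, 1
Finance, 1
HR, 2
Legal, 1
Research, 1
Sales, 1


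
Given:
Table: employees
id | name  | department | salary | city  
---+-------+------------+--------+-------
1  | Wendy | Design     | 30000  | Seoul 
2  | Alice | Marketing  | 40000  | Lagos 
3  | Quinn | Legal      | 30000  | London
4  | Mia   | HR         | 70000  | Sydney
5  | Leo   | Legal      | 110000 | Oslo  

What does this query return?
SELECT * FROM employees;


SELECT * returns all 5 rows with all columns

5 rows:
1, Wendy, Design, 30000, Seoul
2, Alice, Marketing, 40000, Lagos
3, Quinn, Legal, 30000, London
4, Mia, HR, 70000, Sydney
5, Leo, Legal, 110000, Oslo


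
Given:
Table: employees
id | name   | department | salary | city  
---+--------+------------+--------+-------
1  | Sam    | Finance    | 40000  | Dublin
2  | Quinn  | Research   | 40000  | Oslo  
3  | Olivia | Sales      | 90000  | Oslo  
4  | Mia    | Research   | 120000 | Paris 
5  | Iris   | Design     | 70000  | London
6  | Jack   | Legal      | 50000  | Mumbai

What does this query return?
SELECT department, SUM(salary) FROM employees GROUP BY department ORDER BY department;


Summing salary within each department:
  Design: 70000 = 70000
  Finance: 40000 = 40000
  Legal: 50000 = 50000
  Research: 40000 + 120000 = 160000
  Sales: 90000 = 90000


5 groups:
Design, 70000
Finance, 40000
Legal, 50000
Research, 160000
Sales, 90000


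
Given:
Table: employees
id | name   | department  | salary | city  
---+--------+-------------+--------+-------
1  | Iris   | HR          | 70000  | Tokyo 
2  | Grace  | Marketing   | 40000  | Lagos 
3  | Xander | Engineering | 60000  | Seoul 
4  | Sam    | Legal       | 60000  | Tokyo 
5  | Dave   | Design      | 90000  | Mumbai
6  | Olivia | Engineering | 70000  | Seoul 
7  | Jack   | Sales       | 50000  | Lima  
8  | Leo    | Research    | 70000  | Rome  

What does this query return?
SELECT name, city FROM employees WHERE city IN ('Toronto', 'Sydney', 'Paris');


Filtering: city IN ('Toronto', 'Sydney', 'Paris')
Matching: 0 rows

Empty result set (0 rows)


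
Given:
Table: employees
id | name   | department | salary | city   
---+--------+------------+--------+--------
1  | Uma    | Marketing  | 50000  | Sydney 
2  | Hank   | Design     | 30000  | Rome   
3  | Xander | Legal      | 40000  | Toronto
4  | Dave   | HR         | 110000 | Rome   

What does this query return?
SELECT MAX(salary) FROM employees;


Salaries: 50000, 30000, 40000, 110000
MAX = 110000

110000


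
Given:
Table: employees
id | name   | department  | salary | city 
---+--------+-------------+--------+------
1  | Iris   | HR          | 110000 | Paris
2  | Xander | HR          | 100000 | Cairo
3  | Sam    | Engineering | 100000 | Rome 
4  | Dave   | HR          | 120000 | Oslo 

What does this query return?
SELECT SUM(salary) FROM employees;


SUM(salary) = 110000 + 100000 + 100000 + 120000 = 430000

430000


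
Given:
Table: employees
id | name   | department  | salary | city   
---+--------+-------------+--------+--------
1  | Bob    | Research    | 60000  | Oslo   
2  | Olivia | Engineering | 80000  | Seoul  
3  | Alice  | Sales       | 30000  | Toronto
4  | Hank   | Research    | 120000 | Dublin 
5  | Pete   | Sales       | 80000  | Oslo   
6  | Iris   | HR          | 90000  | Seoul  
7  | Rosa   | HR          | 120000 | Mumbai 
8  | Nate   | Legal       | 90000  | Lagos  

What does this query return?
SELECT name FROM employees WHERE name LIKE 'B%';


LIKE 'B%' matches names starting with 'B'
Matching: 1

1 rows:
Bob


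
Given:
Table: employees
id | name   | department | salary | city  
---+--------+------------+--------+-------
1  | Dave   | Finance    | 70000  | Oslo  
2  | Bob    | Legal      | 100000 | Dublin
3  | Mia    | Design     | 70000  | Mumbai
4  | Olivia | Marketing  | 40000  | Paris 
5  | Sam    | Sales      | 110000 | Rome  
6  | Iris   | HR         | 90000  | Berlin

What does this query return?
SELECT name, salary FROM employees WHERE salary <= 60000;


Filtering: salary <= 60000
Matching: 1 rows

1 rows:
Olivia, 40000


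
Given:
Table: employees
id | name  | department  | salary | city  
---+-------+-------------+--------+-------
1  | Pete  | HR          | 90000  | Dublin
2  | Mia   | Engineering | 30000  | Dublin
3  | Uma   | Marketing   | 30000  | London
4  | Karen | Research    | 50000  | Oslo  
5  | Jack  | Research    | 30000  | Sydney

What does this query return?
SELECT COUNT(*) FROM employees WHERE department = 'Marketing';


Counting rows where department = 'Marketing'
  Uma -> MATCH


1


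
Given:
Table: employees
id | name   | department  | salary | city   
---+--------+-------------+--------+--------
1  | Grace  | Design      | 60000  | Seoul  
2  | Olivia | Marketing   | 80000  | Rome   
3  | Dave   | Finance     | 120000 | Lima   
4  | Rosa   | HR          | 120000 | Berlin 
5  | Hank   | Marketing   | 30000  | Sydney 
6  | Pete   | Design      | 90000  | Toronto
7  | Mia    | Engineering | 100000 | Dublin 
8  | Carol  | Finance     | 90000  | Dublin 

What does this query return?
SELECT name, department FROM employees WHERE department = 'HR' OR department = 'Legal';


Filtering: department = 'HR' OR 'Legal'
Matching: 1 rows

1 rows:
Rosa, HR


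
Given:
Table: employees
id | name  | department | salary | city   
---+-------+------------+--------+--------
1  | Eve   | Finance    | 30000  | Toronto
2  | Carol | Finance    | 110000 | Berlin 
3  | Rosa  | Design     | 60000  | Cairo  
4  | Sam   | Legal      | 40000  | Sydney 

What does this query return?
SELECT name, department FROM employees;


Projecting columns: name, department

4 rows:
Eve, Finance
Carol, Finance
Rosa, Design
Sam, Legal


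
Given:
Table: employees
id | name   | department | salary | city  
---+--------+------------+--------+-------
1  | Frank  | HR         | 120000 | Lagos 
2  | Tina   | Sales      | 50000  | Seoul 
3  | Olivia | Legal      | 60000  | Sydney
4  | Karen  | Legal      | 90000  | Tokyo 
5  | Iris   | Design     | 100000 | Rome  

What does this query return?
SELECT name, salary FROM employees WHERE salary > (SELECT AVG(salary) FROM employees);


Subquery: AVG(salary) = 84000.0
Filtering: salary > 84000.0
  Frank (120000) -> MATCH
  Karen (90000) -> MATCH
  Iris (100000) -> MATCH


3 rows:
Frank, 120000
Karen, 90000
Iris, 100000


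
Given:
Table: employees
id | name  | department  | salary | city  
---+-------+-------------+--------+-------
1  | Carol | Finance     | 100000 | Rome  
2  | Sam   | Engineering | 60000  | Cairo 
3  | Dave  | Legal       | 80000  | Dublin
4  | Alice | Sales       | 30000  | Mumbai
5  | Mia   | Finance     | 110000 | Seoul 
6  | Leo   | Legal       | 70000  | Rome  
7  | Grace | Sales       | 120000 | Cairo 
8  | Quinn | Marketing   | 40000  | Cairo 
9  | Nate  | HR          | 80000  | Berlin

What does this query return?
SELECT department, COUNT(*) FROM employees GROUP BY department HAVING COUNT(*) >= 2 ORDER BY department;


Groups with count >= 2:
  Finance: 2 -> PASS
  Legal: 2 -> PASS
  Sales: 2 -> PASS
  Engineering: 1 -> filtered out
  HR: 1 -> filtered out
  Marketing: 1 -> filtered out


3 groups:
Finance, 2
Legal, 2
Sales, 2


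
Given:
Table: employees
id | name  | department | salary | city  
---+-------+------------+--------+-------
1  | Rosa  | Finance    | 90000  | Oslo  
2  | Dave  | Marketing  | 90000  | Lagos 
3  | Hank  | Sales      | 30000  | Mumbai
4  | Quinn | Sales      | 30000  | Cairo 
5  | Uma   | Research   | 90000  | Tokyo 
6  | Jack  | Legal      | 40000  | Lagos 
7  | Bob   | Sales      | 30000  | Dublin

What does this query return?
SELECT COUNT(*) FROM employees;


COUNT(*) counts all rows

7


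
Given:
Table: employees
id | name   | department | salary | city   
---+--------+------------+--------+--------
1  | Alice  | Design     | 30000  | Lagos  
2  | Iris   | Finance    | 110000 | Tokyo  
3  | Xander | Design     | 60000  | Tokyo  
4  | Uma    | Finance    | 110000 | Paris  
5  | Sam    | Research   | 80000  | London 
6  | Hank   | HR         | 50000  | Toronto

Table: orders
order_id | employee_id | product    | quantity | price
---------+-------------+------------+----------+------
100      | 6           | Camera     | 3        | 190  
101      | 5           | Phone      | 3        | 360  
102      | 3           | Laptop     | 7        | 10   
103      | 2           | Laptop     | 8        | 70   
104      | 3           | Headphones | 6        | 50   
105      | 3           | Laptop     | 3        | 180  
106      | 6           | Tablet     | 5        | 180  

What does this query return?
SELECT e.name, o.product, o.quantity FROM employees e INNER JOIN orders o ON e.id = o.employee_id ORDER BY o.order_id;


Joining employees.id = orders.employee_id:
  employee Hank (id=6) -> order Camera
  employee Sam (id=5) -> order Phone
  employee Xander (id=3) -> order Laptop
  employee Iris (id=2) -> order Laptop
  employee Xander (id=3) -> order Headphones
  employee Xander (id=3) -> order Laptop
  employee Hank (id=6) -> order Tablet


7 rows:
Hank, Camera, 3
Sam, Phone, 3
Xander, Laptop, 7
Iris, Laptop, 8
Xander, Headphones, 6
Xander, Laptop, 3
Hank, Tablet, 5


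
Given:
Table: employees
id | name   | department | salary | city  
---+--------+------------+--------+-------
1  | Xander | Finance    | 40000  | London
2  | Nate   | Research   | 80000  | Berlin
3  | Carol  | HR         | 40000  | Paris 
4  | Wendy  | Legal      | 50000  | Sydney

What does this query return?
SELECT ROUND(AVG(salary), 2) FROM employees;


SUM(salary) = 210000
COUNT = 4
ROUND(AVG, 2) = ROUND(210000 / 4, 2) = 52500.0

52500.0


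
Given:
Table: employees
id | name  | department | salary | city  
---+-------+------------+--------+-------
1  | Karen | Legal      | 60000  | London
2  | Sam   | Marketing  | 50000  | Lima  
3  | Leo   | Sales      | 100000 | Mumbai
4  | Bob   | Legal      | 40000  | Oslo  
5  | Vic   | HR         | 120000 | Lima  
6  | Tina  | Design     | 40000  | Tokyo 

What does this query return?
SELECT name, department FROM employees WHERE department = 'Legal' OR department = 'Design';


Filtering: department = 'Legal' OR 'Design'
Matching: 3 rows

3 rows:
Karen, Legal
Bob, Legal
Tina, Design


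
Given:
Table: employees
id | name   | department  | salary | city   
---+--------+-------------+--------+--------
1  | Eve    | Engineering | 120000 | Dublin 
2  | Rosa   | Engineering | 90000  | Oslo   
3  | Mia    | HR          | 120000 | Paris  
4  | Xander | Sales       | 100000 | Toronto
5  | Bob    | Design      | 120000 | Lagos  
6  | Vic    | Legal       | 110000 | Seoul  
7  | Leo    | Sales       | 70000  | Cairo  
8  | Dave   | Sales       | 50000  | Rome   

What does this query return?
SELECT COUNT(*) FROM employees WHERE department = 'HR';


Counting rows where department = 'HR'
  Mia -> MATCH


1


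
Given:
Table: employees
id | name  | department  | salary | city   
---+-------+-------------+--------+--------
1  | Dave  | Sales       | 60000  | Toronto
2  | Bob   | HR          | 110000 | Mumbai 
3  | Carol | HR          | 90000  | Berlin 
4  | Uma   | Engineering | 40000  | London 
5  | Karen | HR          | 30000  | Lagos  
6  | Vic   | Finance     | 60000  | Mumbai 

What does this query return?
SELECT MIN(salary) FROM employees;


Salaries: 60000, 110000, 90000, 40000, 30000, 60000
MIN = 30000

30000


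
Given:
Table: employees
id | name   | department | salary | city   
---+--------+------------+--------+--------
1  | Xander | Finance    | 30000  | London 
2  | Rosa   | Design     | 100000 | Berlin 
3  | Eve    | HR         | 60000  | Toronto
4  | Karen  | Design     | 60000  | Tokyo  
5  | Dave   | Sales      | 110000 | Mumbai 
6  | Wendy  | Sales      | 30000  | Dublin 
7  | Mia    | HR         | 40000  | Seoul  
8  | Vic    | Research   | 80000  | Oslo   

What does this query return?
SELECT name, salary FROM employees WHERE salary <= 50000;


Filtering: salary <= 50000
Matching: 3 rows

3 rows:
Xander, 30000
Wendy, 30000
Mia, 40000


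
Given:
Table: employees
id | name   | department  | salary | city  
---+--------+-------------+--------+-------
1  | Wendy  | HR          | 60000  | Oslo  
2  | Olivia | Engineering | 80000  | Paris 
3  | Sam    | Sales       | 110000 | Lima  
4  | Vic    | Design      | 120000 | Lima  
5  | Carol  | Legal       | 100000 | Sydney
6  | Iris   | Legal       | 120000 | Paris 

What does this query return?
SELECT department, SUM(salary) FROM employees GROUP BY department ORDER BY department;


Summing salary within each department:
  Design: 120000 = 120000
  Engineering: 80000 = 80000
  HR: 60000 = 60000
  Legal: 100000 + 120000 = 220000
  Sales: 110000 = 110000


5 groups:
Design, 120000
Engineering, 80000
HR, 60000
Legal, 220000
Sales, 110000


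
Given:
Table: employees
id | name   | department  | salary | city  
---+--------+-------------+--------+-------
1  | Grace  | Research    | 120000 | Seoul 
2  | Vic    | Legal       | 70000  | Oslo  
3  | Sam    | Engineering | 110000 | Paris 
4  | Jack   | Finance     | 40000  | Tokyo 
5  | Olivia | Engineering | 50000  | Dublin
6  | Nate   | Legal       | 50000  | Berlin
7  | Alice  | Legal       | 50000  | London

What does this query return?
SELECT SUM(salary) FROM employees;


SUM(salary) = 120000 + 70000 + 110000 + 40000 + 50000 + 50000 + 50000 = 490000

490000


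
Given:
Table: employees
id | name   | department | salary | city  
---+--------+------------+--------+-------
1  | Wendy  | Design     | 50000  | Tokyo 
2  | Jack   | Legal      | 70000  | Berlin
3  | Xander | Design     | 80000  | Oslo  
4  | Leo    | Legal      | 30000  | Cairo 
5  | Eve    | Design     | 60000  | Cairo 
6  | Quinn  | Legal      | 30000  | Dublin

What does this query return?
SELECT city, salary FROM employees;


Projecting columns: city, salary

6 rows:
Tokyo, 50000
Berlin, 70000
Oslo, 80000
Cairo, 30000
Cairo, 60000
Dublin, 30000


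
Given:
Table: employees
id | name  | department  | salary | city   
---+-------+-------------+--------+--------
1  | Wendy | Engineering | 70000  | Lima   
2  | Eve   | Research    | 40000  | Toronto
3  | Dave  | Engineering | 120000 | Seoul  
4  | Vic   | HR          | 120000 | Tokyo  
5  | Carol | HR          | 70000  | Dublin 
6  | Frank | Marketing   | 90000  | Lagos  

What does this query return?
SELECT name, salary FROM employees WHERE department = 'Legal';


Filtering: department = 'Legal'
Matching rows: 0

Empty result set (0 rows)


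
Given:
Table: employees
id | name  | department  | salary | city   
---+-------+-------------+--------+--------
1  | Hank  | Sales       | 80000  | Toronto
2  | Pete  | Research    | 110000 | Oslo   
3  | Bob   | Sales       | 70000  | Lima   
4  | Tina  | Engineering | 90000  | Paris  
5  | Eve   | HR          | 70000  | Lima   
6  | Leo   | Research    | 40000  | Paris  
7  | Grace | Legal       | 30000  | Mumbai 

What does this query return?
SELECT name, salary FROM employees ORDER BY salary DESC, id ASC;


Sorting by salary DESC, then id ASC for ties

7 rows:
Pete, 110000
Tina, 90000
Hank, 80000
Bob, 70000
Eve, 70000
Leo, 40000
Grace, 30000


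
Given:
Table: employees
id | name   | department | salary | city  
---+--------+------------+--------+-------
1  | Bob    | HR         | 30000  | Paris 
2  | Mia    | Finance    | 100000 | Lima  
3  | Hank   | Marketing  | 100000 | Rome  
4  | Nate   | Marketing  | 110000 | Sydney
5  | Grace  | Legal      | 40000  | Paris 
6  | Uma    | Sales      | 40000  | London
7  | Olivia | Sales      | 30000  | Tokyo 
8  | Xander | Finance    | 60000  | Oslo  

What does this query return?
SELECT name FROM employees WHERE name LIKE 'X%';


LIKE 'X%' matches names starting with 'X'
Matching: 1

1 rows:
Xander


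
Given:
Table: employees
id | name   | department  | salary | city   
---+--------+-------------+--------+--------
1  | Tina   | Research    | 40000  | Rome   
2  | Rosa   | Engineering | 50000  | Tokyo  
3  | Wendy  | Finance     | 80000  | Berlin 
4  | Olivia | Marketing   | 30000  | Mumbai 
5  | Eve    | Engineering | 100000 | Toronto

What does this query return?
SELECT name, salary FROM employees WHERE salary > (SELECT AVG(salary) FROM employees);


Subquery: AVG(salary) = 60000.0
Filtering: salary > 60000.0
  Wendy (80000) -> MATCH
  Eve (100000) -> MATCH


2 rows:
Wendy, 80000
Eve, 100000


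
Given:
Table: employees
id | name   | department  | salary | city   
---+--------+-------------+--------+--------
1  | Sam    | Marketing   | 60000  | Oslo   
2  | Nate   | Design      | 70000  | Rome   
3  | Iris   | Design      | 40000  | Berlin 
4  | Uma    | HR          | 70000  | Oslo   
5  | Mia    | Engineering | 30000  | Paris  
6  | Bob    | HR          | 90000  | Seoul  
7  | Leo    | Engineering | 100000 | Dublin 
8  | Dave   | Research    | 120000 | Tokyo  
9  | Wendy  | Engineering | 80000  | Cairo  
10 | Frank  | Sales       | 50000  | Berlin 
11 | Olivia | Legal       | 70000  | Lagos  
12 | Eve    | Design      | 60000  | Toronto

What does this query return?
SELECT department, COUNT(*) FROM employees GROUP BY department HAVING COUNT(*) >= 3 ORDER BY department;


Groups with count >= 3:
  Design: 3 -> PASS
  Engineering: 3 -> PASS
  HR: 2 -> filtered out
  Legal: 1 -> filtered out
  Marketing: 1 -> filtered out
  Research: 1 -> filtered out
  Sales: 1 -> filtered out


2 groups:
Design, 3
Engineering, 3


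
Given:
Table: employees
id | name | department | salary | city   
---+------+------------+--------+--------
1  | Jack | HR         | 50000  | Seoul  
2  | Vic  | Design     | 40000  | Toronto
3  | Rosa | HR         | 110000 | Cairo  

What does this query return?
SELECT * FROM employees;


SELECT * returns all 3 rows with all columns

3 rows:
1, Jack, HR, 50000, Seoul
2, Vic, Design, 40000, Toronto
3, Rosa, HR, 110000, Cairo


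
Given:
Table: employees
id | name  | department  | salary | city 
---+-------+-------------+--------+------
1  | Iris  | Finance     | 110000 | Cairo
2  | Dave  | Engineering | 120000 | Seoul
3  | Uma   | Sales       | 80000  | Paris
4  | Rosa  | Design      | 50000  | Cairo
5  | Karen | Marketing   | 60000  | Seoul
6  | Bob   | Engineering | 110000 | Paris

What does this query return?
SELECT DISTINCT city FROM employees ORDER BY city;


All 'city' values (row order): Cairo, Seoul, Paris, Cairo, Seoul, Paris
Removing duplicates leaves 3 unique value(s).

3 values:
Cairo
Paris
Seoul


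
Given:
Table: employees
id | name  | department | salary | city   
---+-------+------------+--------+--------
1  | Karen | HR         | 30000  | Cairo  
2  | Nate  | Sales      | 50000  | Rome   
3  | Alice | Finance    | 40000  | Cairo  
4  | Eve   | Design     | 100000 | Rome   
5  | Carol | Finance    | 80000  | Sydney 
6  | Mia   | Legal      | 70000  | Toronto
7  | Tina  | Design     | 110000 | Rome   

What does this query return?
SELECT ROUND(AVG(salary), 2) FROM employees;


SUM(salary) = 480000
COUNT = 7
ROUND(AVG, 2) = ROUND(480000 / 7, 2) = 68571.43

68571.43


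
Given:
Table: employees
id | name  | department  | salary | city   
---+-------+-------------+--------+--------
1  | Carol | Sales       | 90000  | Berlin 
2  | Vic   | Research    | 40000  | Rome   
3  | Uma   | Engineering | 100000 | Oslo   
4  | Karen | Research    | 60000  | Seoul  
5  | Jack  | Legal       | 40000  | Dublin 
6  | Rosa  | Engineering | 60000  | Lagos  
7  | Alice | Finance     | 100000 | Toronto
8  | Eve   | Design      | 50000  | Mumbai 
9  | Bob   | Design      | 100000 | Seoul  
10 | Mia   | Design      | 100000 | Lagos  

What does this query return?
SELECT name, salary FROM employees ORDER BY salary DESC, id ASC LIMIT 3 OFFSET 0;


Sort by salary DESC (id ASC tiebreak), then skip 0 and take 3
Rows 1 through 3

3 rows:
Uma, 100000
Alice, 100000
Bob, 100000


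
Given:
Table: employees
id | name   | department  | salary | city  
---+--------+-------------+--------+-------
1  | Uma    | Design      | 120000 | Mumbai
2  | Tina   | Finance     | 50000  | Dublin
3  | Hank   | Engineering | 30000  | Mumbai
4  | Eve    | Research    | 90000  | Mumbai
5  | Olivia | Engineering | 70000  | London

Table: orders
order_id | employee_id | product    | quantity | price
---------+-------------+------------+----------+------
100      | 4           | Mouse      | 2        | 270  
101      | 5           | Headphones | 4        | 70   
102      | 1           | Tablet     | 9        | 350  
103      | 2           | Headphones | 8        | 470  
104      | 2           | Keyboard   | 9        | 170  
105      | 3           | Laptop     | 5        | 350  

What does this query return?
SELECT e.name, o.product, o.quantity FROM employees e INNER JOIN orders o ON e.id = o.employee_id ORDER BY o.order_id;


Joining employees.id = orders.employee_id:
  employee Eve (id=4) -> order Mouse
  employee Olivia (id=5) -> order Headphones
  employee Uma (id=1) -> order Tablet
  employee Tina (id=2) -> order Headphones
  employee Tina (id=2) -> order Keyboard
  employee Hank (id=3) -> order Laptop


6 rows:
Eve, Mouse, 2
Olivia, Headphones, 4
Uma, Tablet, 9
Tina, Headphones, 8
Tina, Keyboard, 9
Hank, Laptop, 5


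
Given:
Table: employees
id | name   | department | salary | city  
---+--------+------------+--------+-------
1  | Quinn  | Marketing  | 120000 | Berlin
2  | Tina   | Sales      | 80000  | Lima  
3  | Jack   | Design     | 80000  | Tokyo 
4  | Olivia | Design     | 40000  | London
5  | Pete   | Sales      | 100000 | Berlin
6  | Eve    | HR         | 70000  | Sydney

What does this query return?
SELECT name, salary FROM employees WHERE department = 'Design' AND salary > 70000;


Filtering: department = 'Design' AND salary > 70000
Matching: 1 rows

1 rows:
Jack, 80000


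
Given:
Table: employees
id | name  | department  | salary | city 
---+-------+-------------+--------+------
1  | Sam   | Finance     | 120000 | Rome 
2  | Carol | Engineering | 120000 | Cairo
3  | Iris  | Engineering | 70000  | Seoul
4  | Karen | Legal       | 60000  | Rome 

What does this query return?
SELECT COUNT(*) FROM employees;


COUNT(*) counts all rows

4


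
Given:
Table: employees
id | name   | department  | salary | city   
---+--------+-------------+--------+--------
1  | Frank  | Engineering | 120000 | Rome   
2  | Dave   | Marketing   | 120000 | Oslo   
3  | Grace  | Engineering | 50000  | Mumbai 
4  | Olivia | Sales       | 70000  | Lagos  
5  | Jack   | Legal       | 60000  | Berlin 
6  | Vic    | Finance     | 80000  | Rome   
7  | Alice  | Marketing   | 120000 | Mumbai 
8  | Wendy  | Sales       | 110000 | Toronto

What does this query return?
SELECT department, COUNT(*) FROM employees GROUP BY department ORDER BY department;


Assigning each row to its department group:
  Frank -> Engineering
  Dave -> Marketing
  Grace -> Engineering
  Olivia -> Sales
  Jack -> Legal
  Vic -> Finance
  Alice -> Marketing
  Wendy -> Sales


5 groups:
Engineering, 2
Finance, 1
Legal, 1
Marketing, 2
Sales, 2


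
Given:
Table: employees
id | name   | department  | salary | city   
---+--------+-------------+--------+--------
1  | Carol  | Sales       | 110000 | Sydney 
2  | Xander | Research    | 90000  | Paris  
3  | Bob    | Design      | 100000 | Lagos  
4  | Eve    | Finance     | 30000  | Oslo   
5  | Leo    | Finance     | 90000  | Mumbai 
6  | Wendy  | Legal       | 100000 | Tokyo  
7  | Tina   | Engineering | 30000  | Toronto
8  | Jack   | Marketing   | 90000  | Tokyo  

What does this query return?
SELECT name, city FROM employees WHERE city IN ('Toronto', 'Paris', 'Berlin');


Filtering: city IN ('Toronto', 'Paris', 'Berlin')
Matching: 2 rows

2 rows:
Xander, Paris
Tina, Toronto


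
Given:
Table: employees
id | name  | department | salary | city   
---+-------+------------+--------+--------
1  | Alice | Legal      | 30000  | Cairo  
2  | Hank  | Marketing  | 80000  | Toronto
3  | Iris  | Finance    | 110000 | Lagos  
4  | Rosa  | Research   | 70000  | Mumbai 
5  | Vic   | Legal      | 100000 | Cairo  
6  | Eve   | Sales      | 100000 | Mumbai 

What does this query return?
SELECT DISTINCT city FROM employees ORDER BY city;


All 'city' values (row order): Cairo, Toronto, Lagos, Mumbai, Cairo, Mumbai
Removing duplicates leaves 4 unique value(s).

4 values:
Cairo
Lagos
Mumbai
Toronto


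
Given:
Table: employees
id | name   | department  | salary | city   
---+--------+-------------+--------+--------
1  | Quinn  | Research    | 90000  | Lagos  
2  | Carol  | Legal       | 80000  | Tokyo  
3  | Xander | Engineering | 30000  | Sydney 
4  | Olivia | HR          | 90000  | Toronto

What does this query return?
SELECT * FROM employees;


SELECT * returns all 4 rows with all columns

4 rows:
1, Quinn, Research, 90000, Lagos
2, Carol, Legal, 80000, Tokyo
3, Xander, Engineering, 30000, Sydney
4, Olivia, HR, 90000, Toronto


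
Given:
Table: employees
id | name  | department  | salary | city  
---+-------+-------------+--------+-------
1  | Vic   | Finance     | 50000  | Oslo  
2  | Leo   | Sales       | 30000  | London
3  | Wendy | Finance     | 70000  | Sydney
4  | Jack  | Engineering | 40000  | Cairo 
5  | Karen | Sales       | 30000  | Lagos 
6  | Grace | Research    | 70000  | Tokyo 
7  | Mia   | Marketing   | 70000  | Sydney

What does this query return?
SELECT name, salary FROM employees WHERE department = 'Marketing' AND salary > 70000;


Filtering: department = 'Marketing' AND salary > 70000
Matching: 0 rows

Empty result set (0 rows)


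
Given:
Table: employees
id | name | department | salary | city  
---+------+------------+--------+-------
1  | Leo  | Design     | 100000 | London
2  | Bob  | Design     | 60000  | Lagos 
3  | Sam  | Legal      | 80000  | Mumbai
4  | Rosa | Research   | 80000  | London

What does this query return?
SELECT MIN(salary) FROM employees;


Salaries: 100000, 60000, 80000, 80000
MIN = 60000

60000


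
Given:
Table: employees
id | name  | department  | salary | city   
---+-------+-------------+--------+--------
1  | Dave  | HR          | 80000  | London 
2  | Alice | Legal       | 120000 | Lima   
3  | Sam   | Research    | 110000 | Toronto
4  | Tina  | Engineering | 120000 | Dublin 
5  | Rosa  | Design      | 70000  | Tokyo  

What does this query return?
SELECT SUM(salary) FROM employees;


SUM(salary) = 80000 + 120000 + 110000 + 120000 + 70000 = 500000

500000


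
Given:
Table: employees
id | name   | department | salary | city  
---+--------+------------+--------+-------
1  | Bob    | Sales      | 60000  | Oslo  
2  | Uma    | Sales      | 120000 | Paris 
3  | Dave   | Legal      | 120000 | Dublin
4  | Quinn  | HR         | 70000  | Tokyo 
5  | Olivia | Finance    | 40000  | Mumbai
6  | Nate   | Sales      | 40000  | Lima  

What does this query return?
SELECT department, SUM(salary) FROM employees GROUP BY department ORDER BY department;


Summing salary within each department:
  Finance: 40000 = 40000
  HR: 70000 = 70000
  Legal: 120000 = 120000
  Sales: 60000 + 120000 + 40000 = 220000


4 groups:
Finance, 40000
HR, 70000
Legal, 120000
Sales, 220000


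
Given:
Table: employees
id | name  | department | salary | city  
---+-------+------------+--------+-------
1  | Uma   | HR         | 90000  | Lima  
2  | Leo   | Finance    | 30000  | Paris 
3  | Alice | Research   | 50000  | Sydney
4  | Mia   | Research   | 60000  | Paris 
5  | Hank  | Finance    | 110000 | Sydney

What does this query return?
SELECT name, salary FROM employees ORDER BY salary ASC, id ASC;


Sorting by salary ASC, then id ASC for ties

5 rows:
Leo, 30000
Alice, 50000
Mia, 60000
Uma, 90000
Hank, 110000


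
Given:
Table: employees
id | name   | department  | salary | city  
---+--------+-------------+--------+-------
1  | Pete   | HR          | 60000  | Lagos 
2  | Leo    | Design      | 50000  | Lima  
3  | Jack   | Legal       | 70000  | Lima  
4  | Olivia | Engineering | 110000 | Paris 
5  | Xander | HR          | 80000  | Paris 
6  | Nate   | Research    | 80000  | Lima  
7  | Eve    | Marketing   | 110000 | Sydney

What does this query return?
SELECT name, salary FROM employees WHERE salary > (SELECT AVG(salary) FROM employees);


Subquery: AVG(salary) = 80000.0
Filtering: salary > 80000.0
  Olivia (110000) -> MATCH
  Eve (110000) -> MATCH


2 rows:
Olivia, 110000
Eve, 110000


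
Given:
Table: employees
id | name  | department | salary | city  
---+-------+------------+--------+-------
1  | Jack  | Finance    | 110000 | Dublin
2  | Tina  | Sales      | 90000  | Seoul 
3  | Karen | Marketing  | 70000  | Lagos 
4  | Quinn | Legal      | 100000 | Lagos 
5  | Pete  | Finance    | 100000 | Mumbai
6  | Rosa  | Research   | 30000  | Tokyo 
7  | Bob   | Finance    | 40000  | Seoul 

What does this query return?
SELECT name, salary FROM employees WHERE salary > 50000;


Filtering: salary > 50000
Matching: 5 rows

5 rows:
Jack, 110000
Tina, 90000
Karen, 70000
Quinn, 100000
Pete, 100000


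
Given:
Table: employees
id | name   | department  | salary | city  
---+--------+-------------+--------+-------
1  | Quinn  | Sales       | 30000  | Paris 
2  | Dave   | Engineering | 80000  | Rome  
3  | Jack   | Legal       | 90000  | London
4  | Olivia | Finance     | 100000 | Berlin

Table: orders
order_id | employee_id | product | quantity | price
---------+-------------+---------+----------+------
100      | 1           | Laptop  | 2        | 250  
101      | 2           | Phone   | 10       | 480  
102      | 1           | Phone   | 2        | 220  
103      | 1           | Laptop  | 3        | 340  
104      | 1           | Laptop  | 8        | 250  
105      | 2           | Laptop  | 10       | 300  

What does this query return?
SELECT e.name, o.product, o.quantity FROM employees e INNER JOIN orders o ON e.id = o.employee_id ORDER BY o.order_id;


Joining employees.id = orders.employee_id:
  employee Quinn (id=1) -> order Laptop
  employee Dave (id=2) -> order Phone
  employee Quinn (id=1) -> order Phone
  employee Quinn (id=1) -> order Laptop
  employee Quinn (id=1) -> order Laptop
  employee Dave (id=2) -> order Laptop


6 rows:
Quinn, Laptop, 2
Dave, Phone, 10
Quinn, Phone, 2
Quinn, Laptop, 3
Quinn, Laptop, 8
Dave, Laptop, 10


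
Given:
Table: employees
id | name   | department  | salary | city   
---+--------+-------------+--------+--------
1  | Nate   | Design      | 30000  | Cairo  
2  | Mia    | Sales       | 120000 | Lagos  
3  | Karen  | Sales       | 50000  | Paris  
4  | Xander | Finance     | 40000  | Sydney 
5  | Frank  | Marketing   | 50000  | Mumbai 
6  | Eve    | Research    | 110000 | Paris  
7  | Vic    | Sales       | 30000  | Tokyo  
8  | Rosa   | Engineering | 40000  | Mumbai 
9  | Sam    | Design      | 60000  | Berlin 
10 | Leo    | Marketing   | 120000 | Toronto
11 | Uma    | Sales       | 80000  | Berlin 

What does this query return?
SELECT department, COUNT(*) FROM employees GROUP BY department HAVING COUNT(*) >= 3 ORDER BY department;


Groups with count >= 3:
  Sales: 4 -> PASS
  Design: 2 -> filtered out
  Engineering: 1 -> filtered out
  Finance: 1 -> filtered out
  Marketing: 2 -> filtered out
  Research: 1 -> filtered out


1 groups:
Sales, 4


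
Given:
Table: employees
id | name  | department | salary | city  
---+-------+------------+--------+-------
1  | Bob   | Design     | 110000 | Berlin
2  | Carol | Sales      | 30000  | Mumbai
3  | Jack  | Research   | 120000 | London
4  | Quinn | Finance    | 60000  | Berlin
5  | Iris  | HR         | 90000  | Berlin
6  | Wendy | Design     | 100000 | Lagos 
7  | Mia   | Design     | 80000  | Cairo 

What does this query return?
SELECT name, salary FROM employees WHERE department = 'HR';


Filtering: department = 'HR'
Matching rows: 1

1 rows:
Iris, 90000


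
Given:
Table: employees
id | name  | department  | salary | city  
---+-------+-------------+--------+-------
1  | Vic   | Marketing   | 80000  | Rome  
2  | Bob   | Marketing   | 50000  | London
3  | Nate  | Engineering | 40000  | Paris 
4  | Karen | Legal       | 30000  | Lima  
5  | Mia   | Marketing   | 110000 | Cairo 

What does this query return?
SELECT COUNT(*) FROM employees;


COUNT(*) counts all rows

5


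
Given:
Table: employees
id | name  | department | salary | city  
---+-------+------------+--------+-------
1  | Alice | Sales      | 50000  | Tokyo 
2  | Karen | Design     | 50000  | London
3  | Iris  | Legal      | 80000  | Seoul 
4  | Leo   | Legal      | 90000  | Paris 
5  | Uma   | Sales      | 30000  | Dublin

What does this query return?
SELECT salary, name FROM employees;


Projecting columns: salary, name

5 rows:
50000, Alice
50000, Karen
80000, Iris
90000, Leo
30000, Uma


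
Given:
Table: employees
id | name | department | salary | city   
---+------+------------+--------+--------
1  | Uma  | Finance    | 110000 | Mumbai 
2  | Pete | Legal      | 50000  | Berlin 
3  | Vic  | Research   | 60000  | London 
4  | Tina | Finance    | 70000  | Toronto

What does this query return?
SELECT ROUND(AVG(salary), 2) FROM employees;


SUM(salary) = 290000
COUNT = 4
ROUND(AVG, 2) = ROUND(290000 / 4, 2) = 72500.0

72500.0


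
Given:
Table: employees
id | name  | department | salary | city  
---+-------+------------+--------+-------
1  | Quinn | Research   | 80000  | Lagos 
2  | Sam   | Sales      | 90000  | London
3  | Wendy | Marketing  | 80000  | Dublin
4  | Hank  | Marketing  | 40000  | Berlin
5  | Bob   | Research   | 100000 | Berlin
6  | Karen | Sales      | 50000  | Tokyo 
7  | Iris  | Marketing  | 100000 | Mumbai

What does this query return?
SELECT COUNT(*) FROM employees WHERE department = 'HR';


Counting rows where department = 'HR'


0


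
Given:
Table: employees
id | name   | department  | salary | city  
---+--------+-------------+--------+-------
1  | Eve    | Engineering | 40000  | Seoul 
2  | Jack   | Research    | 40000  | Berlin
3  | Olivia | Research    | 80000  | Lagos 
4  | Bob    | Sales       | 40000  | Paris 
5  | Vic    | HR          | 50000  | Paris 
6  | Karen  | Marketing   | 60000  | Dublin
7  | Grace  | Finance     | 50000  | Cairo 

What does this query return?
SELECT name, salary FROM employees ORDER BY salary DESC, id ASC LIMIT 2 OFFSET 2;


Sort by salary DESC (id ASC tiebreak), then skip 2 and take 2
Rows 3 through 4

2 rows:
Vic, 50000
Grace, 50000


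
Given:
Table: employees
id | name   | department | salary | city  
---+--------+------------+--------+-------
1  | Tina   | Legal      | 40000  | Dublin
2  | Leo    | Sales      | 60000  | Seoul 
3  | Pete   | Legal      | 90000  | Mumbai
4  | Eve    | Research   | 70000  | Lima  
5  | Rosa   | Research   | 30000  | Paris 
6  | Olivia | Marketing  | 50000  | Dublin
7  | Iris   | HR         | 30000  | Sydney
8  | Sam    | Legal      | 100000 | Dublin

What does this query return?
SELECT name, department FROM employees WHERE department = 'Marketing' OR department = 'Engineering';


Filtering: department = 'Marketing' OR 'Engineering'
Matching: 1 rows

1 rows:
Olivia, Marketing


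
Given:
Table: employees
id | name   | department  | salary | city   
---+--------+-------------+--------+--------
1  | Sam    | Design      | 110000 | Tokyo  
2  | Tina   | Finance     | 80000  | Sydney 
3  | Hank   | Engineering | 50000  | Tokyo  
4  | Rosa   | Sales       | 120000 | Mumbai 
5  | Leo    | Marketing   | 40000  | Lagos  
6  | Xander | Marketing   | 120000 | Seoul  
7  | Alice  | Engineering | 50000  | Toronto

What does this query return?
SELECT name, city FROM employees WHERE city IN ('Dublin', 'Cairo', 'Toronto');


Filtering: city IN ('Dublin', 'Cairo', 'Toronto')
Matching: 1 rows

1 rows:
Alice, Toronto


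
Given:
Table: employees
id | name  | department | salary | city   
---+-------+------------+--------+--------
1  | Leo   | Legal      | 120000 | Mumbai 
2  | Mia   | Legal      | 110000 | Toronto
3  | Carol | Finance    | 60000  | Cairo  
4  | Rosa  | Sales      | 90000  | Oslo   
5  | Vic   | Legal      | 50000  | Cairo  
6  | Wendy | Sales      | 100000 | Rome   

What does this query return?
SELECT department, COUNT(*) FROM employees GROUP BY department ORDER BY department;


Assigning each row to its department group:
  Leo -> Legal
  Mia -> Legal
  Carol -> Finance
  Rosa -> Sales
  Vic -> Legal
  Wendy -> Sales


3 groups:
Finance, 1
Legal, 3
Sales, 2
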